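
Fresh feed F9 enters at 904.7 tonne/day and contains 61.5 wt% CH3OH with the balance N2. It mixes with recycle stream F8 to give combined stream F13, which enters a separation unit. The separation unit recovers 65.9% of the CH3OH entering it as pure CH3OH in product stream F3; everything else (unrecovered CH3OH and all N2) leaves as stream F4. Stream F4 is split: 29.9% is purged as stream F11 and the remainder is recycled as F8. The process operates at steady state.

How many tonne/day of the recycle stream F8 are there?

N2 enters only via F9 and leaves only via the purge: 904.7×0.385 = 0.299×(N2 in F4), and the separation unit passes all N2, so N2 in F13 = N2 in F4 = 1164.9 tonne/day.
CH3OH in F13: m_A = 904.7×0.615 + (1−0.299)·(1−0.659)·m_A, so m_A = 556.39/0.7610 = 731.17 tonne/day.
F4 = (1−0.659)×731.17 + 1164.9 = 1414.2 tonne/day.
Recycle F8 = (1−0.299)×1414.2 = 991.38 tonne/day.

991.4 tonne/day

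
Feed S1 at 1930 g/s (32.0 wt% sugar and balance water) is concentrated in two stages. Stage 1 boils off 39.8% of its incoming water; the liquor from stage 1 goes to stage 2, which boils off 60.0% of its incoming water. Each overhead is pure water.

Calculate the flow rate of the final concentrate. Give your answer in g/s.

water in feed = 1930×0.680 = 1312.4 g/s.
After stage 1: water left = (1−0.398)×1312.4 = 790.06; stream total = 1407.7 g/s.
After stage 2: water left = (1−0.600)×790.06 = 316.03; final concentrate = 933.63 g/s.

933.6 g/s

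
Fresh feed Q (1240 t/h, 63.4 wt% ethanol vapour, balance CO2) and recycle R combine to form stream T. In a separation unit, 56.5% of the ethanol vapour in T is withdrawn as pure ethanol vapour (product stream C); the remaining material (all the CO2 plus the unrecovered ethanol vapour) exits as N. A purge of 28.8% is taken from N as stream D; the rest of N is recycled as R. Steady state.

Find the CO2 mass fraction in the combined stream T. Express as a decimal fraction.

CO2 enters only via Q and leaves only via the purge: 1240×0.366 = 0.288×(CO2 in N), and the separation unit passes all CO2, so CO2 in T = CO2 in N = 1575.8 t/h.
ethanol vapour in T: m_A = 1240×0.634 + (1−0.288)·(1−0.565)·m_A, so m_A = 786.16/0.6903 = 1138.9 t/h.
T = 1138.9 + 1575.8 = 2714.7 t/h.
CO2 fraction in T = 1575.8/2714.7 = 0.580.

0.580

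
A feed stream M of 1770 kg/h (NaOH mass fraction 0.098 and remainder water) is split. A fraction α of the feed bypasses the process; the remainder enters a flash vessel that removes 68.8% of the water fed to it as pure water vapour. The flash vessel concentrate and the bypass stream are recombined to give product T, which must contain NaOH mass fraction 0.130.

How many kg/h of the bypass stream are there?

All 1770×0.098 = 173.46 kg/h of NaOH reaches T, so T = 173.46/0.130 = 1334.3 kg/h and vapour = 435.69 kg/h.
The evaporator receives (1−α)·1770 of feed at 0.902 water and removes 0.688 of that water:
0.688×0.902×(1−α)×1770 = 435.69
(1−α) = 435.69/1098.4 = 0.3967;  α = 0.6033.
Bypass flow = 0.6033×1770 = 1067.9 kg/h.

1068 kg/h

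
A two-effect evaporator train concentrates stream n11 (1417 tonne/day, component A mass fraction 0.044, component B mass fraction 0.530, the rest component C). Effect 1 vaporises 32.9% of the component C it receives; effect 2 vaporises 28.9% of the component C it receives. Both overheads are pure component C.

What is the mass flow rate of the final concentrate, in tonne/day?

1101 tonne/day

component C in feed = 1417×0.426 = 603.64 tonne/day.
After stage 1: component C left = (1−0.329)×603.64 = 405.04; stream total = 1218.4 tonne/day.
After stage 2: component C left = (1−0.289)×405.04 = 287.99; final concentrate = 1101.3 tonne/day.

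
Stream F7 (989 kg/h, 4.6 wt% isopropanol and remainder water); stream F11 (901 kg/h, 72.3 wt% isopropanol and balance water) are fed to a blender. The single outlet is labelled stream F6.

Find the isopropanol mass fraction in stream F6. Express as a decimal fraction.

0.369

Total flow out = 989 + 901 = 1890 kg/h.
isopropanol in = 989×0.046 + 901×0.723 = 696.92 kg/h.
isopropanol mass fraction in F6 = 696.92/1890 = 0.369.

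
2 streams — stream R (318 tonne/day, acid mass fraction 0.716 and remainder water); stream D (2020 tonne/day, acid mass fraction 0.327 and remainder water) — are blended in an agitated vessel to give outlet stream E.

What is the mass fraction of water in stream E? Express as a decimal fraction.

Total flow out = 318 + 2020 = 2338 tonne/day.
water in = 318×0.284 + 2020×0.673 = 1449.8 tonne/day.
water mass fraction in E = 1449.8/2338 = 0.620.

0.620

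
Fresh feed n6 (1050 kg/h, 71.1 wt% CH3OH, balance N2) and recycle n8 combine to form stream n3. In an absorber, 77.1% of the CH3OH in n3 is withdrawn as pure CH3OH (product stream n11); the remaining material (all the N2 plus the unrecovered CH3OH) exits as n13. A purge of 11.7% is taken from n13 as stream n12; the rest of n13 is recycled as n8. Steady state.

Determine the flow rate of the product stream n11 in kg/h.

CH3OH in n3: m_A = 1050×0.711 + (1−0.117)·(1−0.771)·m_A, so m_A = 746.55/0.7978 = 935.77 kg/h.
Product n11 = 0.771×935.77 = 721.48 kg/h.

721.5 kg/h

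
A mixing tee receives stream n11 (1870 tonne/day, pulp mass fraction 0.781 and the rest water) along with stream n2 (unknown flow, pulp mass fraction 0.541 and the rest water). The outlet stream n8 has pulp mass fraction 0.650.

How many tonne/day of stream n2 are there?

2247 tonne/day

Let n2 be the unknown flow. Total out = 1870 + n2.
pulp balance: 1460.5 + 0.541·n2 = 0.650·(1870 + n2)
(0.541 − 0.650)·n2 = 0.650×1870 − 1460.5 = -244.97
n2 = -244.97 / -0.109 = 2247.4 tonne/day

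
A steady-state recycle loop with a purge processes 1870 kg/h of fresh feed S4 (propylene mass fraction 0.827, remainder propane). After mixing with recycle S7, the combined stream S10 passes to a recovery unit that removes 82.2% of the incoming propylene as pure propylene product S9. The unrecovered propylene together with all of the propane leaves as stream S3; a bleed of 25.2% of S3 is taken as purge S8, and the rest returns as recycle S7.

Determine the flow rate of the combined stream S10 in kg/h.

propane enters only via S4 and leaves only via the purge: 1870×0.173 = 0.252×(propane in S3), and the recovery unit passes all propane, so propane in S10 = propane in S3 = 1283.8 kg/h.
propylene in S10: m_A = 1870×0.827 + (1−0.252)·(1−0.822)·m_A, so m_A = 1546.5/0.8669 = 1784 kg/h.
S10 = 1784 + 1283.8 = 3067.8 kg/h.

3068 kg/h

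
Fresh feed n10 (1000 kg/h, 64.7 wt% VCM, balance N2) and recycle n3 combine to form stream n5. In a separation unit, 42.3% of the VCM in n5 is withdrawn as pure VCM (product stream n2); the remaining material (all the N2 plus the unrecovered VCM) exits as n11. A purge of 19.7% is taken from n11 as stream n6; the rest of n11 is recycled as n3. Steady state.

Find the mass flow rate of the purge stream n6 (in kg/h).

490 kg/h

N2 enters only via n10 and leaves only via the purge: 1000×0.353 = 0.197×(N2 in n11), and the separation unit passes all N2, so N2 in n5 = N2 in n11 = 1791.9 kg/h.
VCM in n5: m_A = 1000×0.647 + (1−0.197)·(1−0.423)·m_A, so m_A = 647/0.5367 = 1205.6 kg/h.
n11 = (1−0.423)×1205.6 + 1791.9 = 2487.5 kg/h.
Purge n6 = 0.197×2487.5 = 490.04 kg/h.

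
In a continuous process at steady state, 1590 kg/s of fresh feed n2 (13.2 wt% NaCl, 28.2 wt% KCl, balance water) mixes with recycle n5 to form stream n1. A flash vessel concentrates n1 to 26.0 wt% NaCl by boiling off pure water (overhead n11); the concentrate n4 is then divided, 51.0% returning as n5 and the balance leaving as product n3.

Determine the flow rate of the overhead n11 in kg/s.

782.8 kg/s

Overall NaCl balance (none leaves overhead): NaCl in fresh feed = NaCl in product, i.e. 1590×0.132 = (1−0.510)·n4·0.260.
n4 = 209.88/(0.260×0.490) = 1647.4 kg/s.
Recycle n5 = 0.510×1647.4 = 840.18 kg/s.
Combined feed n1 = 1590 + 840.18 = 2430.2 kg/s.
Overhead n11 = n1 − n4 = 2430.2 − 1647.4 = 782.77 kg/s.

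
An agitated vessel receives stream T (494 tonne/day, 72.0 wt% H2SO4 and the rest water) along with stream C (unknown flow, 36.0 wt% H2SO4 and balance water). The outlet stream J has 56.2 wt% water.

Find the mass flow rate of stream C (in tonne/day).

Let C be the unknown flow. Total out = 494 + C.
water balance: 138.32 + 0.640·C = 0.562·(494 + C)
(0.640 − 0.562)·C = 0.562×494 − 138.32 = 139.31
C = 139.31 / 0.078 = 1786 tonne/day

1786 tonne/day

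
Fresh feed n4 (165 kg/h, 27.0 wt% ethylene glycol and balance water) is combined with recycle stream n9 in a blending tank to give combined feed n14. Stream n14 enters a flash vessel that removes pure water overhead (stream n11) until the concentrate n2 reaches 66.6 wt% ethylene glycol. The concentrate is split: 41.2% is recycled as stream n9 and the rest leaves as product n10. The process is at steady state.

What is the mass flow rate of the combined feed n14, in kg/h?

Overall ethylene glycol balance (none leaves overhead): ethylene glycol in fresh feed = ethylene glycol in product, i.e. 165×0.270 = (1−0.412)·n2·0.666.
n2 = 44.55/(0.666×0.588) = 113.76 kg/h.
Recycle n9 = 0.412×113.76 = 46.87 kg/h.
Combined feed n14 = 165 + 46.87 = 211.87 kg/h.

211.9 kg/h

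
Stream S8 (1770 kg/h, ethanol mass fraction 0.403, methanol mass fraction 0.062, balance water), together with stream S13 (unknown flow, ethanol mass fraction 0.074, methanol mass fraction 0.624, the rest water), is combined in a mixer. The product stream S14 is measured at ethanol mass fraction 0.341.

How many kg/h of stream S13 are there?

411 kg/h

Let S13 be the unknown flow. Total out = 1770 + S13.
ethanol balance: 713.31 + 0.074·S13 = 0.341·(1770 + S13)
(0.074 − 0.341)·S13 = 0.341×1770 − 713.31 = -109.74
S13 = -109.74 / -0.267 = 411.01 kg/h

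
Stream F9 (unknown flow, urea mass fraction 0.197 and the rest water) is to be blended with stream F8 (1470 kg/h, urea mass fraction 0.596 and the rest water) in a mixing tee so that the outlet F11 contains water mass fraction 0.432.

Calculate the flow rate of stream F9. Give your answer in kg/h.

Let F9 be the unknown flow. Total out = 1470 + F9.
water balance: 593.88 + 0.803·F9 = 0.432·(1470 + F9)
(0.803 − 0.432)·F9 = 0.432×1470 − 593.88 = 41.16
F9 = 41.16 / 0.371 = 110.94 kg/h

110.9 kg/h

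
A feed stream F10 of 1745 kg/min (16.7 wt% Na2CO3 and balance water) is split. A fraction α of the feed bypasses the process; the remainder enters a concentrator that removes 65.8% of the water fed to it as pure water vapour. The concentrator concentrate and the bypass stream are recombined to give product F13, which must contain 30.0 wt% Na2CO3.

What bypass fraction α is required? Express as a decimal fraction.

All 1745×0.167 = 291.42 kg/min of Na2CO3 reaches F13, so F13 = 291.42/0.300 = 971.38 kg/min and vapour = 773.62 kg/min.
The evaporator receives (1−α)·1745 of feed at 0.833 water and removes 0.658 of that water:
0.658×0.833×(1−α)×1745 = 773.62
(1−α) = 773.62/956.46 = 0.8088;  α = 0.1912.

0.191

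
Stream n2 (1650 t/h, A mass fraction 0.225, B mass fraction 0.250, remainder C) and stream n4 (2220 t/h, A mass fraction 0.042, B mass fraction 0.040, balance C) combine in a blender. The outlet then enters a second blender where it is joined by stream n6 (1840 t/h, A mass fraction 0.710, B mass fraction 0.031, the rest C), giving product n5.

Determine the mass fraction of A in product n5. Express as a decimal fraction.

0.310

Overall, product flow = 5710 t/h.
A in = 1650×0.225 + 2220×0.042 + 1840×0.710 = 1770.9 t/h.
A fraction in n5 = 0.310.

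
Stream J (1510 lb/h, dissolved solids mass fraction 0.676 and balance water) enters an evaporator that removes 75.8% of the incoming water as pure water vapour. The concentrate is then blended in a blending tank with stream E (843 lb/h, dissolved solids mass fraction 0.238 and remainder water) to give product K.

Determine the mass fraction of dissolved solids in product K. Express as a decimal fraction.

0.616

Vapour removed = 0.758×0.324×1510 = 370.84 lb/h; concentrate = 1139.2 lb/h.
dissolved solids reaching the mixer = 1020.8 (from concentrate) + 843×0.238 = 1221.4 lb/h.
Product flow = 1139.2 + 843 = 1982.2 lb/h; dissolved solids fraction = 0.616.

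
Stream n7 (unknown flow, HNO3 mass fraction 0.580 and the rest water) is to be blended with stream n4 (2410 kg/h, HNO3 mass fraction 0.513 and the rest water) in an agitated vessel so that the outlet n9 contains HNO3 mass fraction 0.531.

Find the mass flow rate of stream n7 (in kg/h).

885.3 kg/h

Let n7 be the unknown flow. Total out = 2410 + n7.
HNO3 balance: 1236.3 + 0.580·n7 = 0.531·(2410 + n7)
(0.580 − 0.531)·n7 = 0.531×2410 − 1236.3 = 43.38
n7 = 43.38 / 0.049 = 885.31 kg/h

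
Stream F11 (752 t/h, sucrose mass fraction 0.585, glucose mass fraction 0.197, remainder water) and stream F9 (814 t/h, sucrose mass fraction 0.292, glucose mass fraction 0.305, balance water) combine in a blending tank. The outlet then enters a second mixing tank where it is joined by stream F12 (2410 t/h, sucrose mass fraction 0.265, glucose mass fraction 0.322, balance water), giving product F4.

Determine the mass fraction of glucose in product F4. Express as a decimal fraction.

Overall, product flow = 3976 t/h.
glucose in = 752×0.197 + 814×0.305 + 2410×0.322 = 1172.4 t/h.
glucose fraction in F4 = 0.295.

0.295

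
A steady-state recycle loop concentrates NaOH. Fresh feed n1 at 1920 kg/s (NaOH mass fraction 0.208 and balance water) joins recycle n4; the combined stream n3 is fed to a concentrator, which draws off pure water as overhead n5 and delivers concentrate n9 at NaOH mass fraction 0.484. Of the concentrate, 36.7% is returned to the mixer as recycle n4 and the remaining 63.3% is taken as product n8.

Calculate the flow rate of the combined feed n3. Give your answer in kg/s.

Overall NaOH balance (none leaves overhead): NaOH in fresh feed = NaOH in product, i.e. 1920×0.208 = (1−0.367)·n9·0.484.
n9 = 399.36/(0.484×0.633) = 1303.5 kg/s.
Recycle n4 = 0.367×1303.5 = 478.39 kg/s.
Combined feed n3 = 1920 + 478.39 = 2398.4 kg/s.

2398 kg/s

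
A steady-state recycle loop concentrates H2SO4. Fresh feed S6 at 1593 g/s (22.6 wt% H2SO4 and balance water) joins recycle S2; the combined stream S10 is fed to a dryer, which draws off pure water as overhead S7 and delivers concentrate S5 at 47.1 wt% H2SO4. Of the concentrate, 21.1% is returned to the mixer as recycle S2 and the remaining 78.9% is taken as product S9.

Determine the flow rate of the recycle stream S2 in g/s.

Overall H2SO4 balance (none leaves overhead): H2SO4 in fresh feed = H2SO4 in product, i.e. 1593×0.226 = (1−0.211)·S5·0.471.
S5 = 360.02/(0.471×0.789) = 968.78 g/s.
Recycle S2 = 0.211×968.78 = 204.41 g/s.

204.4 g/s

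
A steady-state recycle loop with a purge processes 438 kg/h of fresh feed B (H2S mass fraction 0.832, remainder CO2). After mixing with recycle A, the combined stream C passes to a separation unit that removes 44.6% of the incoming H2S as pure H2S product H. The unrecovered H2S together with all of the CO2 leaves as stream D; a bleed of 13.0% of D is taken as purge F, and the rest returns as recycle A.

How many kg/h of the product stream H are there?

313.8 kg/h

H2S in C: m_A = 438×0.832 + (1−0.130)·(1−0.446)·m_A, so m_A = 364.42/0.5180 = 703.48 kg/h.
Product H = 0.446×703.48 = 313.75 kg/h.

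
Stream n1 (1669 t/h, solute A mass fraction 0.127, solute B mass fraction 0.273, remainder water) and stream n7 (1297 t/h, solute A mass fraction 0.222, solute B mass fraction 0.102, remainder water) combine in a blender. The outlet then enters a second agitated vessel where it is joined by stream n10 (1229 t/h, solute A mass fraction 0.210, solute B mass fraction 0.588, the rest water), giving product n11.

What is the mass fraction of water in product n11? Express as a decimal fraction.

0.507

Overall, product flow = 4195 t/h.
water in = 1669×0.600 + 1297×0.676 + 1229×0.202 = 2126.4 t/h.
water fraction in n11 = 0.507.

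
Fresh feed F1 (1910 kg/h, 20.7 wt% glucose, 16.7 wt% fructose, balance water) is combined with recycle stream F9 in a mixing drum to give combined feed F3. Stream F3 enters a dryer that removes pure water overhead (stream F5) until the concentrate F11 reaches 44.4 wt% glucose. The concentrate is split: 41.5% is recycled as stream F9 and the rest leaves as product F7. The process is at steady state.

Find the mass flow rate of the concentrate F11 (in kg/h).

1522 kg/h

Overall glucose balance (none leaves overhead): glucose in fresh feed = glucose in product, i.e. 1910×0.207 = (1−0.415)·F11·0.444.
F11 = 395.37/(0.444×0.585) = 1522.2 kg/h.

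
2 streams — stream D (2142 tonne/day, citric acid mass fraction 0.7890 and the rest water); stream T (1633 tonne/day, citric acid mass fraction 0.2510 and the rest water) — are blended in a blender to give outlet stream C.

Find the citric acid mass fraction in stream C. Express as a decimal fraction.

Total flow out = 2142 + 1633 = 3775 tonne/day.
citric acid in = 2142×0.789 + 1633×0.251 = 2099.9 tonne/day.
citric acid mass fraction in C = 2099.9/3775 = 0.5563.

0.5563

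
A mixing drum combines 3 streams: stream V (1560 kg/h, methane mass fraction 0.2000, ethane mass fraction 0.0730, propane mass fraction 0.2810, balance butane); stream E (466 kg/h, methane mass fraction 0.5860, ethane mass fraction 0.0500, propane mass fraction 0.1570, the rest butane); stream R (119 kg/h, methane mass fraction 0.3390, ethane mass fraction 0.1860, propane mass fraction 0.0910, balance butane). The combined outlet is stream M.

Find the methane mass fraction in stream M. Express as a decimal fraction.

0.2916

Total flow out = 1560 + 466 + 119 = 2145 kg/h.
methane in = 1560×0.200 + 466×0.586 + 119×0.339 = 625.42 kg/h.
methane mass fraction in M = 625.42/2145 = 0.2916.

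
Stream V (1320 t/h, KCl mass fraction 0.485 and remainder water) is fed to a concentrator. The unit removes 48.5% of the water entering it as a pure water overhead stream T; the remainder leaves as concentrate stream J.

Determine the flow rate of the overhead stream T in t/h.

329.7 t/h

water entering = 1320×0.515 = 679.8 t/h; overhead removed = 0.485×679.8 = 329.7 t/h.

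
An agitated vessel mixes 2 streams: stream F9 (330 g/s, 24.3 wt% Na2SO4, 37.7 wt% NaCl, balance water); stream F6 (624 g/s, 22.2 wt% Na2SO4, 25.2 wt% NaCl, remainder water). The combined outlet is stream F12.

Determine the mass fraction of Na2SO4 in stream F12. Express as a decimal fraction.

Total flow out = 330 + 624 = 954 g/s.
Na2SO4 in = 330×0.243 + 624×0.222 = 218.72 g/s.
Na2SO4 mass fraction in F12 = 218.72/954 = 0.229.

0.229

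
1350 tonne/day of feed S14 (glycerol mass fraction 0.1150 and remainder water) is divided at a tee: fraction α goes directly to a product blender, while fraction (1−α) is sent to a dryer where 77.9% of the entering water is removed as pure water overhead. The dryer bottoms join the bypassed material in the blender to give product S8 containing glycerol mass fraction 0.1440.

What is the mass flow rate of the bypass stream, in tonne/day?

All 1350×0.115 = 155.25 tonne/day of glycerol reaches S8, so S8 = 155.25/0.144 = 1078.1 tonne/day and vapour = 271.88 tonne/day.
The evaporator receives (1−α)·1350 of feed at 0.885 water and removes 0.779 of that water:
0.779×0.885×(1−α)×1350 = 271.88
(1−α) = 271.88/930.71 = 0.2921;  α = 0.7079.
Bypass flow = 0.7079×1350 = 955.64 tonne/day.

955.6 tonne/day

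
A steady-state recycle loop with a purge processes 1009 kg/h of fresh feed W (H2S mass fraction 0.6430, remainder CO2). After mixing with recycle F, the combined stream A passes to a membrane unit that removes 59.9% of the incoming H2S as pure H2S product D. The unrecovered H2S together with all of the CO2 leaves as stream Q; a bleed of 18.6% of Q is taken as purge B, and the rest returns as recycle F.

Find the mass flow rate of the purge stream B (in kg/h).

432.1 kg/h

CO2 enters only via W and leaves only via the purge: 1009×0.357 = 0.186×(CO2 in Q), and the membrane unit passes all CO2, so CO2 in A = CO2 in Q = 1936.6 kg/h.
H2S in A: m_A = 1009×0.643 + (1−0.186)·(1−0.599)·m_A, so m_A = 648.79/0.6736 = 963.18 kg/h.
Q = (1−0.599)×963.18 + 1936.6 = 2322.9 kg/h.
Purge B = 0.186×2322.9 = 432.05 kg/h.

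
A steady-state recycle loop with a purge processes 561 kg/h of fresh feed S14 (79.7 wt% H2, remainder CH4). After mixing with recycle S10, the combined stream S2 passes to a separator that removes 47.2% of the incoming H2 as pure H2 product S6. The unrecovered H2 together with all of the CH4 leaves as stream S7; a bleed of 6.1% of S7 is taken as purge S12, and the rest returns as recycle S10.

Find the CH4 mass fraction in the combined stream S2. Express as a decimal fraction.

CH4 enters only via S14 and leaves only via the purge: 561×0.203 = 0.061×(CH4 in S7), and the separator passes all CH4, so CH4 in S2 = CH4 in S7 = 1866.9 kg/h.
H2 in S2: m_A = 561×0.797 + (1−0.061)·(1−0.472)·m_A, so m_A = 447.12/0.5042 = 886.77 kg/h.
S2 = 886.77 + 1866.9 = 2753.7 kg/h.
CH4 fraction in S2 = 1866.9/2753.7 = 0.678.

0.678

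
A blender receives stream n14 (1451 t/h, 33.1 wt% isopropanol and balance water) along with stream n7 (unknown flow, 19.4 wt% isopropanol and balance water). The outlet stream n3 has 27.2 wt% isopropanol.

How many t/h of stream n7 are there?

1098 t/h

Let n7 be the unknown flow. Total out = 1451 + n7.
isopropanol balance: 480.28 + 0.194·n7 = 0.272·(1451 + n7)
(0.194 − 0.272)·n7 = 0.272×1451 − 480.28 = -85.609
n7 = -85.609 / -0.078 = 1097.6 t/h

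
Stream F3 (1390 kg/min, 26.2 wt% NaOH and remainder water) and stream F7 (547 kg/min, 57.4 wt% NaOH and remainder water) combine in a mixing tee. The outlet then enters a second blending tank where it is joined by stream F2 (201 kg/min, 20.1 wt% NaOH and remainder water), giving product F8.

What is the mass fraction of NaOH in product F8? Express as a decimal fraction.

Overall, product flow = 2138 kg/min.
NaOH in = 1390×0.262 + 547×0.574 + 201×0.201 = 718.56 kg/min.
NaOH fraction in F8 = 0.336.

0.336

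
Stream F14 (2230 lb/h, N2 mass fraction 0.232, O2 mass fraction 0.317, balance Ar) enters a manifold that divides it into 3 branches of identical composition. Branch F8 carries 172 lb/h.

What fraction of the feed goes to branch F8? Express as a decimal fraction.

Fraction to F8 = 172/2230 = 0.0771.

0.077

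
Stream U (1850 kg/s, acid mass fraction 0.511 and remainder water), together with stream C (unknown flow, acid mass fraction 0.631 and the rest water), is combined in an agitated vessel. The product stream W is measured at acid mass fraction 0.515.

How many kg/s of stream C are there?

63.79 kg/s

Let C be the unknown flow. Total out = 1850 + C.
acid balance: 945.35 + 0.631·C = 0.515·(1850 + C)
(0.631 − 0.515)·C = 0.515×1850 − 945.35 = 7.4
C = 7.4 / 0.116 = 63.793 kg/s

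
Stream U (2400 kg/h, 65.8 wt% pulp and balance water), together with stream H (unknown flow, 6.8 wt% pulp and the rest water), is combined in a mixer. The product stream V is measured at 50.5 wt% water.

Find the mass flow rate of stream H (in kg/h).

916.2 kg/h

Let H be the unknown flow. Total out = 2400 + H.
water balance: 820.8 + 0.932·H = 0.505·(2400 + H)
(0.932 − 0.505)·H = 0.505×2400 − 820.8 = 391.2
H = 391.2 / 0.427 = 916.16 kg/h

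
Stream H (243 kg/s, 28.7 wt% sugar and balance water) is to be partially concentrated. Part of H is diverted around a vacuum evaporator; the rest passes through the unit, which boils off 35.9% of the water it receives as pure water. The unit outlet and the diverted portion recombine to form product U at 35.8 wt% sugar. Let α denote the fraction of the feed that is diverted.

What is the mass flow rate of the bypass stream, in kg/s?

54.72 kg/s

All 243×0.287 = 69.741 kg/s of sugar reaches U, so U = 69.741/0.358 = 194.81 kg/s and vapour = 48.193 kg/s.
The evaporator receives (1−α)·243 of feed at 0.713 water and removes 0.359 of that water:
0.359×0.713×(1−α)×243 = 48.193
(1−α) = 48.193/62.2 = 0.7748;  α = 0.2252.
Bypass flow = 0.2252×243 = 54.723 kg/s.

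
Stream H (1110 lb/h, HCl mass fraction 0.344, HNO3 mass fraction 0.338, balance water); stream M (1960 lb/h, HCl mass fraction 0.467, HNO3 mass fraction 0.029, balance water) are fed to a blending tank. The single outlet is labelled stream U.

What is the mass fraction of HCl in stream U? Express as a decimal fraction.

0.423

Total flow out = 1110 + 1960 = 3070 lb/h.
HCl in = 1110×0.344 + 1960×0.467 = 1297.2 lb/h.
HCl mass fraction in U = 1297.2/3070 = 0.423.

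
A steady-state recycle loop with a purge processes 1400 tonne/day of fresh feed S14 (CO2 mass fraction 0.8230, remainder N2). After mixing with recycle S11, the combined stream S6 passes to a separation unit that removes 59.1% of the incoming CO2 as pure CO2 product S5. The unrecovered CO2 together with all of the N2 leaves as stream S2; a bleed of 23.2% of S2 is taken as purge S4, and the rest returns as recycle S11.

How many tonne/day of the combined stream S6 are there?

N2 enters only via S14 and leaves only via the purge: 1400×0.177 = 0.232×(N2 in S2), and the separation unit passes all N2, so N2 in S6 = N2 in S2 = 1068.1 tonne/day.
CO2 in S6: m_A = 1400×0.823 + (1−0.232)·(1−0.591)·m_A, so m_A = 1152.2/0.6859 = 1679.9 tonne/day.
S6 = 1679.9 + 1068.1 = 2748 tonne/day.

2748 tonne/day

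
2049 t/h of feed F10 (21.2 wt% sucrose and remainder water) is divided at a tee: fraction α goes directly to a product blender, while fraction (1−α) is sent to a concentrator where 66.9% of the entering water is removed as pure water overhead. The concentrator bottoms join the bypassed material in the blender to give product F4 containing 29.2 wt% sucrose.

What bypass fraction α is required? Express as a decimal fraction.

0.480

All 2049×0.212 = 434.39 t/h of sucrose reaches F4, so F4 = 434.39/0.292 = 1487.6 t/h and vapour = 561.37 t/h.
The evaporator receives (1−α)·2049 of feed at 0.788 water and removes 0.669 of that water:
0.669×0.788×(1−α)×2049 = 561.37
(1−α) = 561.37/1080.2 = 0.5197;  α = 0.4803.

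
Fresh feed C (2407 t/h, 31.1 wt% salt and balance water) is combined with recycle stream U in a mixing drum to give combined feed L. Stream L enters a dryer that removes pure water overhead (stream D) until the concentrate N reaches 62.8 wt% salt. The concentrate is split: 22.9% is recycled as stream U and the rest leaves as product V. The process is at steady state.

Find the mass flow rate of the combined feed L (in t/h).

Overall salt balance (none leaves overhead): salt in fresh feed = salt in product, i.e. 2407×0.311 = (1−0.229)·N·0.628.
N = 748.58/(0.628×0.771) = 1546 t/h.
Recycle U = 0.229×1546 = 354.04 t/h.
Combined feed L = 2407 + 354.04 = 2761 t/h.

2761 t/h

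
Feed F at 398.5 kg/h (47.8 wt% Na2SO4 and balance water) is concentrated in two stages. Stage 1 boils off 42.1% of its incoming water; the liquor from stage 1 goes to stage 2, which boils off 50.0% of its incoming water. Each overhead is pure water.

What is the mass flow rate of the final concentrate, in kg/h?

250.7 kg/h

water in feed = 398.5×0.522 = 208.02 kg/h.
After stage 1: water left = (1−0.421)×208.02 = 120.44; stream total = 310.92 kg/h.
After stage 2: water left = (1−0.500)×120.44 = 60.221; final concentrate = 250.7 kg/h.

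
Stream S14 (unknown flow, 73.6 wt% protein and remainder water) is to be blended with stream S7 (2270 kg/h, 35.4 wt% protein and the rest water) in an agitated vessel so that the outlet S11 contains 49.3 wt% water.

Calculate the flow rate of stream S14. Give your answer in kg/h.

Let S14 be the unknown flow. Total out = 2270 + S14.
water balance: 1466.4 + 0.264·S14 = 0.493·(2270 + S14)
(0.264 − 0.493)·S14 = 0.493×2270 − 1466.4 = -347.31
S14 = -347.31 / -0.229 = 1516.6 kg/h

1517 kg/h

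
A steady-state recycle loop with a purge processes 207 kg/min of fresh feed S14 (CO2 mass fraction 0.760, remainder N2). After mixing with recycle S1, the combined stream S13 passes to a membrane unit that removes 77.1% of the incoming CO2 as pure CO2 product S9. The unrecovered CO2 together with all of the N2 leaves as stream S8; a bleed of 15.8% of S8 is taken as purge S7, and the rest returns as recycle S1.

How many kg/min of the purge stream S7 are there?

56.73 kg/min

N2 enters only via S14 and leaves only via the purge: 207×0.240 = 0.158×(N2 in S8), and the membrane unit passes all N2, so N2 in S13 = N2 in S8 = 314.43 kg/min.
CO2 in S13: m_A = 207×0.760 + (1−0.158)·(1−0.771)·m_A, so m_A = 157.32/0.8072 = 194.9 kg/min.
S8 = (1−0.771)×194.9 + 314.43 = 359.06 kg/min.
Purge S7 = 0.158×359.06 = 56.732 kg/min.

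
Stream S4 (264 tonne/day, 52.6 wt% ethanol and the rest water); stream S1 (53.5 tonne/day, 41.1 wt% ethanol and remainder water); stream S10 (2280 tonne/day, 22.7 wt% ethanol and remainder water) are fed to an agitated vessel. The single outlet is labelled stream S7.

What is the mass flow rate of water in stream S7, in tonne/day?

water out = water in = 264×0.474 + 53.5×0.589 + 2280×0.773 = 1919.1 tonne/day.

1919 tonne/day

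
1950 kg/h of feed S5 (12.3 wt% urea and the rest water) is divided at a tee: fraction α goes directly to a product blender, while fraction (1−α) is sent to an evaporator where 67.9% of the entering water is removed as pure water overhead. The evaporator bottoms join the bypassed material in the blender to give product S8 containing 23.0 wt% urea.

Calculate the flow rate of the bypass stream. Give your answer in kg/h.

426.6 kg/h

All 1950×0.123 = 239.85 kg/h of urea reaches S8, so S8 = 239.85/0.230 = 1042.8 kg/h and vapour = 907.17 kg/h.
The evaporator receives (1−α)·1950 of feed at 0.877 water and removes 0.679 of that water:
0.679×0.877×(1−α)×1950 = 907.17
(1−α) = 907.17/1161.2 = 0.7812;  α = 0.2188.
Bypass flow = 0.2188×1950 = 426.57 kg/h.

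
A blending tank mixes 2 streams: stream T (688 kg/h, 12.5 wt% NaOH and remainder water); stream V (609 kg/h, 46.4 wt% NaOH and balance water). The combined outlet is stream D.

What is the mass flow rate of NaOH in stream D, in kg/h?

NaOH out = NaOH in = 688×0.125 + 609×0.464 = 368.58 kg/h.

368.6 kg/h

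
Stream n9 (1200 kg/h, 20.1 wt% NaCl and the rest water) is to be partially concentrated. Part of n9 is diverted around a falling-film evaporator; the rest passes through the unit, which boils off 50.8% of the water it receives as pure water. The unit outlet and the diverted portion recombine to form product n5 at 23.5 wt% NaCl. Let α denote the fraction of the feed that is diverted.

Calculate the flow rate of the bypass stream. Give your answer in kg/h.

All 1200×0.201 = 241.2 kg/h of NaCl reaches n5, so n5 = 241.2/0.235 = 1026.4 kg/h and vapour = 173.62 kg/h.
The evaporator receives (1−α)·1200 of feed at 0.799 water and removes 0.508 of that water:
0.508×0.799×(1−α)×1200 = 173.62
(1−α) = 173.62/487.07 = 0.3565;  α = 0.6435.
Bypass flow = 0.6435×1200 = 772.26 kg/h.

772.3 kg/h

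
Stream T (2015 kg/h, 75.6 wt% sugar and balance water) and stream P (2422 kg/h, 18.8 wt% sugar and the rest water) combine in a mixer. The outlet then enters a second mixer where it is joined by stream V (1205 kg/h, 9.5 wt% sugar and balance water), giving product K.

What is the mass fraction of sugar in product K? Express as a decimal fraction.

0.3710

Overall, product flow = 5642 kg/h.
sugar in = 2015×0.756 + 2422×0.188 + 1205×0.095 = 2093.2 kg/h.
sugar fraction in K = 0.3710.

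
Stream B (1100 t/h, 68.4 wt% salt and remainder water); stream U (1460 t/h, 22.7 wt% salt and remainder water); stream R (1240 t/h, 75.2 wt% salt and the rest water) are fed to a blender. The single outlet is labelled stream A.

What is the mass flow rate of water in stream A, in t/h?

water out = water in = 1100×0.316 + 1460×0.773 + 1240×0.248 = 1783.7 t/h.

1784 t/h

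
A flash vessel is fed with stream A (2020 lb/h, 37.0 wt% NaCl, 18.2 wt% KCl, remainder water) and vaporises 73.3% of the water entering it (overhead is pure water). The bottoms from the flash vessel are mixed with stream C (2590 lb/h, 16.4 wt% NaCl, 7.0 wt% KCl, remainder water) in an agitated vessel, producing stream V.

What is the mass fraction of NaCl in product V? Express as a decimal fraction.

Vapour removed = 0.733×0.448×2020 = 663.34 lb/h; concentrate = 1356.7 lb/h.
NaCl reaching the mixer = 747.4 (from concentrate) + 2590×0.164 = 1172.2 lb/h.
Product flow = 1356.7 + 2590 = 3946.7 lb/h; NaCl fraction = 0.2970.

0.2970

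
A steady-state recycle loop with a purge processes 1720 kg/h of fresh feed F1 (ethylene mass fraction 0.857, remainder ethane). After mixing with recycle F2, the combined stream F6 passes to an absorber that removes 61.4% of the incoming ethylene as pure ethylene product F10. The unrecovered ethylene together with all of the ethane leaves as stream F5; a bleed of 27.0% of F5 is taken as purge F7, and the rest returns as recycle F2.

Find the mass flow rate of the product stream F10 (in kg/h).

1260 kg/h

ethylene in F6: m_A = 1720×0.857 + (1−0.270)·(1−0.614)·m_A, so m_A = 1474/0.7182 = 2052.4 kg/h.
Product F10 = 0.614×2052.4 = 1260.1 kg/h.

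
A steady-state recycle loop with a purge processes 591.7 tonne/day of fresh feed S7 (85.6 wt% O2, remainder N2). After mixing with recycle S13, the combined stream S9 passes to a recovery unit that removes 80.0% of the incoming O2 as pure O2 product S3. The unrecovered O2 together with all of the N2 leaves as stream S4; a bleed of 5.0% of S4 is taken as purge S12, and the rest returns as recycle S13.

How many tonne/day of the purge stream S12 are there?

91.46 tonne/day

N2 enters only via S7 and leaves only via the purge: 591.7×0.144 = 0.050×(N2 in S4), and the recovery unit passes all N2, so N2 in S9 = N2 in S4 = 1704.1 tonne/day.
O2 in S9: m_A = 591.7×0.856 + (1−0.050)·(1−0.800)·m_A, so m_A = 506.5/0.8100 = 625.3 tonne/day.
S4 = (1−0.800)×625.3 + 1704.1 = 1829.2 tonne/day.
Purge S12 = 0.050×1829.2 = 91.458 tonne/day.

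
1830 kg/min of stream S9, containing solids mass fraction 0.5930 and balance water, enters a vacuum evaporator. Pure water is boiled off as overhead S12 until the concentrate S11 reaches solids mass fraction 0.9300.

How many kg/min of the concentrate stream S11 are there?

solids is conserved: 1830×0.593 = 1085.2 kg/min all reports to the concentrate.
Concentrate = 1085.2/(target fraction) = 1166.9 kg/min.

1167 kg/min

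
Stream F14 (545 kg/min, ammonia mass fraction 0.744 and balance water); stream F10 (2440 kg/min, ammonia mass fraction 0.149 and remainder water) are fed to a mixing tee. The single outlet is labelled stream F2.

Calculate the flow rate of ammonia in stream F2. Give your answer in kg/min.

769 kg/min

ammonia out = ammonia in = 545×0.744 + 2440×0.149 = 769.04 kg/min.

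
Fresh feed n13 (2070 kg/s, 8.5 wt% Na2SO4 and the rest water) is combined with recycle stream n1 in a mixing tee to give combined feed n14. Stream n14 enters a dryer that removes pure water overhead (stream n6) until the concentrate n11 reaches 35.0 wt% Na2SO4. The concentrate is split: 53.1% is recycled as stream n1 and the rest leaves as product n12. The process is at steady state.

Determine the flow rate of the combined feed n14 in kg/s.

2639 kg/s

Overall Na2SO4 balance (none leaves overhead): Na2SO4 in fresh feed = Na2SO4 in product, i.e. 2070×0.085 = (1−0.531)·n11·0.350.
n11 = 175.95/(0.350×0.469) = 1071.9 kg/s.
Recycle n1 = 0.531×1071.9 = 569.17 kg/s.
Combined feed n14 = 2070 + 569.17 = 2639.2 kg/s.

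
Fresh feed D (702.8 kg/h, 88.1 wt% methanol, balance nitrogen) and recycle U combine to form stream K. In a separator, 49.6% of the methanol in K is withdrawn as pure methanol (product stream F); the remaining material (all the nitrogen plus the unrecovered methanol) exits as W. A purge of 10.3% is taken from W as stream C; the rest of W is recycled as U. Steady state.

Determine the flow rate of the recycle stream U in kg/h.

1239 kg/h

nitrogen enters only via D and leaves only via the purge: 702.8×0.119 = 0.103×(nitrogen in W), and the separator passes all nitrogen, so nitrogen in K = nitrogen in W = 811.97 kg/h.
methanol in K: m_A = 702.8×0.881 + (1−0.103)·(1−0.496)·m_A, so m_A = 619.17/0.5479 = 1130 kg/h.
W = (1−0.496)×1130 + 811.97 = 1381.5 kg/h.
Recycle U = (1−0.103)×1381.5 = 1239.2 kg/h.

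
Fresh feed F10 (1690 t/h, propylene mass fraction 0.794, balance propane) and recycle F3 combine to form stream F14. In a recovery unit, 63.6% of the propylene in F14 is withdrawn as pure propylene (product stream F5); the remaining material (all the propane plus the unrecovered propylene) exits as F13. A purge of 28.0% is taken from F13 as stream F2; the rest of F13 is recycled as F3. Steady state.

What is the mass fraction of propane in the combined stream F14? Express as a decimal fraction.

0.406

propane enters only via F10 and leaves only via the purge: 1690×0.206 = 0.280×(propane in F13), and the recovery unit passes all propane, so propane in F14 = propane in F13 = 1243.4 t/h.
propylene in F14: m_A = 1690×0.794 + (1−0.280)·(1−0.636)·m_A, so m_A = 1341.9/0.7379 = 1818.4 t/h.
F14 = 1818.4 + 1243.4 = 3061.8 t/h.
propane fraction in F14 = 1243.4/3061.8 = 0.406.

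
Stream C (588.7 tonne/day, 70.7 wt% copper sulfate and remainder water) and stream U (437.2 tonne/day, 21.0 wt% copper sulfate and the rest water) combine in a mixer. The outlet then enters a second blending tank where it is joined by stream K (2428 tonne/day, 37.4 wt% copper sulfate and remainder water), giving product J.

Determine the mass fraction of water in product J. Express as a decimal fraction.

Overall, product flow = 3453.9 tonne/day.
water in = 588.7×0.293 + 437.2×0.790 + 2428×0.626 = 2037.8 tonne/day.
water fraction in J = 0.590.

0.590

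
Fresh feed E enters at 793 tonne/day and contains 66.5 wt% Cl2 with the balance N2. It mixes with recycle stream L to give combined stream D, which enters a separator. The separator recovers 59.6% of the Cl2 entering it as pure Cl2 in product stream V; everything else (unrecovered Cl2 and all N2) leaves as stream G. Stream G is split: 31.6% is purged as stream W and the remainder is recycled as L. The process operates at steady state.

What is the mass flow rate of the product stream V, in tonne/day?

Cl2 in D: m_A = 793×0.665 + (1−0.316)·(1−0.596)·m_A, so m_A = 527.35/0.7237 = 728.72 tonne/day.
Product V = 0.596×728.72 = 434.31 tonne/day.

434.3 tonne/day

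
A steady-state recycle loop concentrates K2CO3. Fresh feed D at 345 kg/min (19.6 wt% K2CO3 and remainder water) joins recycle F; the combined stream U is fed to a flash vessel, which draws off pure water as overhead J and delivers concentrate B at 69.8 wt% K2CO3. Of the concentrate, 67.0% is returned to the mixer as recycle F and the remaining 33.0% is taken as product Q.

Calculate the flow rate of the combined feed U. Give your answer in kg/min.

541.7 kg/min

Overall K2CO3 balance (none leaves overhead): K2CO3 in fresh feed = K2CO3 in product, i.e. 345×0.196 = (1−0.670)·B·0.698.
B = 67.62/(0.698×0.330) = 293.57 kg/min.
Recycle F = 0.670×293.57 = 196.69 kg/min.
Combined feed U = 345 + 196.69 = 541.69 kg/min.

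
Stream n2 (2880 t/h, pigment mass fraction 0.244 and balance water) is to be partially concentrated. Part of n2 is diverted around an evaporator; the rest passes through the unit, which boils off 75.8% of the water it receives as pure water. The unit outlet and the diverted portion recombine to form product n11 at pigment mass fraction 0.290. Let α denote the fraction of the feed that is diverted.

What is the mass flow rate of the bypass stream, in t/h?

All 2880×0.244 = 702.72 t/h of pigment reaches n11, so n11 = 702.72/0.290 = 2423.2 t/h and vapour = 456.83 t/h.
The evaporator receives (1−α)·2880 of feed at 0.756 water and removes 0.758 of that water:
0.758×0.756×(1−α)×2880 = 456.83
(1−α) = 456.83/1650.4 = 0.2768;  α = 0.7232.
Bypass flow = 0.7232×2880 = 2082.8 t/h.

2083 t/h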